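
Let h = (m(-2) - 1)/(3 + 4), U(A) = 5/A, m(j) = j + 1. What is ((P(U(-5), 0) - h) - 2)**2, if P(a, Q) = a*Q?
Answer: 144/49 ≈ 2.9388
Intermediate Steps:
m(j) = 1 + j
P(a, Q) = Q*a
h = -2/7 (h = ((1 - 2) - 1)/(3 + 4) = (-1 - 1)/7 = -2*1/7 = -2/7 ≈ -0.28571)
((P(U(-5), 0) - h) - 2)**2 = ((0*(5/(-5)) - 1*(-2/7)) - 2)**2 = ((0*(5*(-1/5)) + 2/7) - 2)**2 = ((0*(-1) + 2/7) - 2)**2 = ((0 + 2/7) - 2)**2 = (2/7 - 2)**2 = (-12/7)**2 = 144/49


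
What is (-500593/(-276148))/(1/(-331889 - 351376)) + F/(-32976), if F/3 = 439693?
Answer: -939949889132101/758854704 ≈ -1.2386e+6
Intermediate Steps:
F = 1319079 (F = 3*439693 = 1319079)
(-500593/(-276148))/(1/(-331889 - 351376)) + F/(-32976) = (-500593/(-276148))/(1/(-331889 - 351376)) + 1319079/(-32976) = (-500593*(-1/276148))/(1/(-683265)) + 1319079*(-1/32976) = 500593/(276148*(-1/683265)) - 439693/10992 = (500593/276148)*(-683265) - 439693/10992 = -342037676145/276148 - 439693/10992 = -939949889132101/758854704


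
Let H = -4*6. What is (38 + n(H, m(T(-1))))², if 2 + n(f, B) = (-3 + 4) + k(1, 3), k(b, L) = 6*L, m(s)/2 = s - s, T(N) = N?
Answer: 3025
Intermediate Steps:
H = -24
m(s) = 0 (m(s) = 2*(s - s) = 2*0 = 0)
n(f, B) = 17 (n(f, B) = -2 + ((-3 + 4) + 6*3) = -2 + (1 + 18) = -2 + 19 = 17)
(38 + n(H, m(T(-1))))² = (38 + 17)² = 55² = 3025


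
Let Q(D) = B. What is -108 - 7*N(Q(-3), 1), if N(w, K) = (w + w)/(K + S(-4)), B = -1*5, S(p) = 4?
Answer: -94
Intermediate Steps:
B = -5
Q(D) = -5
N(w, K) = 2*w/(4 + K) (N(w, K) = (w + w)/(K + 4) = (2*w)/(4 + K) = 2*w/(4 + K))
-108 - 7*N(Q(-3), 1) = -108 - 14*(-5)/(4 + 1) = -108 - 14*(-5)/5 = -108 - 7*(-2) = -108 + 14 = -94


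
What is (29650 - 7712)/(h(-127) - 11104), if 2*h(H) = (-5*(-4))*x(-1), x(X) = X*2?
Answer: -10969/5562 ≈ -1.9721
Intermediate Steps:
x(X) = 2*X
h(H) = -20 (h(H) = ((-5*(-4))*(2*(-1)))/2 = (20*(-2))/2 = (1/2)*(-40) = -20)
(29650 - 7712)/(h(-127) - 11104) = (29650 - 7712)/(-20 - 11104) = 21938/(-11124) = 21938*(-1/11124) = -10969/5562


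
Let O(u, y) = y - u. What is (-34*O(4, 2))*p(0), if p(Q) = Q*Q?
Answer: 0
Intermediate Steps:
p(Q) = Q²
(-34*O(4, 2))*p(0) = -34*(2 - 1*4)*0² = -34*(2 - 4)*0 = -34*(-2)*0 = 68*0 = 0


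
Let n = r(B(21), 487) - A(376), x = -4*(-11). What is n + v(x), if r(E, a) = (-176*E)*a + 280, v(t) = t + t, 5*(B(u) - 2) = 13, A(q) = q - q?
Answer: -1969536/5 ≈ -3.9391e+5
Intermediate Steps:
A(q) = 0
B(u) = 23/5 (B(u) = 2 + (⅕)*13 = 2 + 13/5 = 23/5)
x = 44
v(t) = 2*t
r(E, a) = 280 - 176*E*a (r(E, a) = -176*E*a + 280 = 280 - 176*E*a)
n = -1969976/5 (n = (280 - 176*23/5*487) - 1*0 = (280 - 1971376/5) + 0 = -1969976/5 + 0 = -1969976/5 ≈ -3.9400e+5)
n + v(x) = -1969976/5 + 2*44 = -1969976/5 + 88 = -1969536/5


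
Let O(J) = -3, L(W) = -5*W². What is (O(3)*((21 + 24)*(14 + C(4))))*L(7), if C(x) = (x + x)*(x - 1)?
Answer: 1256850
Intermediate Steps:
C(x) = 2*x*(-1 + x) (C(x) = (2*x)*(-1 + x) = 2*x*(-1 + x))
(O(3)*((21 + 24)*(14 + C(4))))*L(7) = (-3*(21 + 24)*(14 + 2*4*(-1 + 4)))*(-5*7²) = (-135*(14 + 2*4*3))*(-5*49) = -135*(14 + 24)*(-245) = -135*38*(-245) = -3*1710*(-245) = -5130*(-245) = 1256850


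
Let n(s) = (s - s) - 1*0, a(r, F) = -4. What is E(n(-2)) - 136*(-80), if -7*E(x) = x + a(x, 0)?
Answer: 76164/7 ≈ 10881.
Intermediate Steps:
n(s) = 0 (n(s) = 0 + 0 = 0)
E(x) = 4/7 - x/7 (E(x) = -(x - 4)/7 = -(-4 + x)/7 = 4/7 - x/7)
E(n(-2)) - 136*(-80) = (4/7 - ⅐*0) - 136*(-80) = (4/7 + 0) + 10880 = 4/7 + 10880 = 76164/7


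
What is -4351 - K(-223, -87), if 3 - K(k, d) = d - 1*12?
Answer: -4453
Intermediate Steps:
K(k, d) = 15 - d (K(k, d) = 3 - (d - 1*12) = 3 - (d - 12) = 3 - (-12 + d) = 3 + (12 - d) = 15 - d)
-4351 - K(-223, -87) = -4351 - (15 - 1*(-87)) = -4351 - (15 + 87) = -4351 - 1*102 = -4351 - 102 = -4453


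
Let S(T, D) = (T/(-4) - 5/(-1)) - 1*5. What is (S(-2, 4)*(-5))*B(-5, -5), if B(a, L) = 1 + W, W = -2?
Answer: 5/2 ≈ 2.5000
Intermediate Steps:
B(a, L) = -1 (B(a, L) = 1 - 2 = -1)
S(T, D) = -T/4 (S(T, D) = (T*(-¼) - 5*(-1)) - 5 = (-T/4 + 5) - 5 = (5 - T/4) - 5 = -T/4)
(S(-2, 4)*(-5))*B(-5, -5) = (-¼*(-2)*(-5))*(-1) = ((½)*(-5))*(-1) = -5/2*(-1) = 5/2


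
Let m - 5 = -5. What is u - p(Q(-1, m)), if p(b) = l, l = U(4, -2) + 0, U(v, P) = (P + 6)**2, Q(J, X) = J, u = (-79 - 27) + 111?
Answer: -11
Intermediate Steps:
u = 5 (u = -106 + 111 = 5)
m = 0 (m = 5 - 5 = 0)
U(v, P) = (6 + P)**2
l = 16 (l = (6 - 2)**2 + 0 = 4**2 + 0 = 16 + 0 = 16)
p(b) = 16
u - p(Q(-1, m)) = 5 - 1*16 = 5 - 16 = -11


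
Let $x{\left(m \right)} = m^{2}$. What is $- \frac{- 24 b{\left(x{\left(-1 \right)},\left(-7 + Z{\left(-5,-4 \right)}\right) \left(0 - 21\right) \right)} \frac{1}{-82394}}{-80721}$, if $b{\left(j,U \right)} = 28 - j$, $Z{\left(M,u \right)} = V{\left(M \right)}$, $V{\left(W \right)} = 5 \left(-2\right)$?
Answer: $\frac{36}{369495893} \approx 9.743 \cdot 10^{-8}$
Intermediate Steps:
$V{\left(W \right)} = -10$
$Z{\left(M,u \right)} = -10$
$- \frac{- 24 b{\left(x{\left(-1 \right)},\left(-7 + Z{\left(-5,-4 \right)}\right) \left(0 - 21\right) \right)} \frac{1}{-82394}}{-80721} = - \frac{- 24 \left(28 - \left(-1\right)^{2}\right) \frac{1}{-82394}}{-80721} = - \frac{- 24 \left(28 - 1\right) \left(- \frac{1}{82394}\right) \left(-1\right)}{80721} = - \frac{\left(-24\right) 27 \left(- \frac{1}{82394}\right) \left(-1\right)}{80721} = - \frac{\left(-648\right) \left(- \frac{1}{82394}\right) \left(-1\right)}{80721} = - \frac{324 \left(-1\right)}{41197 \cdot 80721} = \left(-1\right) \left(- \frac{36}{369495893}\right) = \frac{36}{369495893}$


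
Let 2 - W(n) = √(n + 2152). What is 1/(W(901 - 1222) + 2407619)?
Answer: 2407621/5796638877810 + √1831/5796638877810 ≈ 4.1536e-7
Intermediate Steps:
W(n) = 2 - √(2152 + n) (W(n) = 2 - √(n + 2152) = 2 - √(2152 + n))
1/(W(901 - 1222) + 2407619) = 1/((2 - √(2152 + (901 - 1222))) + 2407619) = 1/((2 - √(2152 - 321)) + 2407619) = 1/((2 - √1831) + 2407619) = 1/(2407621 - √1831)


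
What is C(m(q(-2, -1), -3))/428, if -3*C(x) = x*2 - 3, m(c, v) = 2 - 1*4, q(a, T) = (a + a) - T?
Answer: 7/1284 ≈ 0.0054517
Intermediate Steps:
q(a, T) = -T + 2*a (q(a, T) = 2*a - T = -T + 2*a)
m(c, v) = -2 (m(c, v) = 2 - 4 = -2)
C(x) = 1 - 2*x/3 (C(x) = -(x*2 - 3)/3 = -(2*x - 3)/3 = -(-3 + 2*x)/3 = 1 - 2*x/3)
C(m(q(-2, -1), -3))/428 = (1 - 2/3*(-2))/428 = (1 + 4/3)*(1/428) = (7/3)*(1/428) = 7/1284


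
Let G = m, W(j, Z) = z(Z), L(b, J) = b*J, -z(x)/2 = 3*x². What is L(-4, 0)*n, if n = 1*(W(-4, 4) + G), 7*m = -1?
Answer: 0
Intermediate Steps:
z(x) = -6*x²
L(b, J) = J*b
W(j, Z) = -6*Z²
m = -⅐ (m = (⅐)*(-1) = -⅐ ≈ -0.14286)
G = -⅐ ≈ -0.14286
n = -673/7 (n = 1*(-6*4² - ⅐) = 1*(-6*16 - ⅐) = 1*(-96 - ⅐) = 1*(-673/7) = -673/7 ≈ -96.143)
L(-4, 0)*n = (0*(-4))*(-673/7) = 0*(-673/7) = 0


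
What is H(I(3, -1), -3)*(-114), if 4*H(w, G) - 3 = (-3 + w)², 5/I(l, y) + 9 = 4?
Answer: -1083/2 ≈ -541.50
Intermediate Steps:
I(l, y) = -1 (I(l, y) = 5/(-9 + 4) = 5/(-5) = 5*(-⅕) = -1)
H(w, G) = ¾ + (-3 + w)²/4
H(I(3, -1), -3)*(-114) = (¾ + (-3 - 1)²/4)*(-114) = (¾ + (¼)*(-4)²)*(-114) = (¾ + (¼)*16)*(-114) = (¾ + 4)*(-114) = (19/4)*(-114) = -1083/2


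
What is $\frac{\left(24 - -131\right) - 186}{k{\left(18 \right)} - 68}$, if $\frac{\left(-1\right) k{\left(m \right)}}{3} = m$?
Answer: $\frac{31}{122} \approx 0.2541$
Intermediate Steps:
$k{\left(m \right)} = - 3 m$
$\frac{\left(24 - -131\right) - 186}{k{\left(18 \right)} - 68} = \frac{\left(24 - -131\right) - 186}{\left(-3\right) 18 - 68} = \frac{\left(24 + 131\right) - 186}{-54 - 68} = \frac{155 - 186}{-122} = \left(- \frac{1}{122}\right) \left(-31\right) = \frac{31}{122}$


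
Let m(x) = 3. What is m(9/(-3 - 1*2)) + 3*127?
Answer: 384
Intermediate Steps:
m(9/(-3 - 1*2)) + 3*127 = 3 + 3*127 = 3 + 381 = 384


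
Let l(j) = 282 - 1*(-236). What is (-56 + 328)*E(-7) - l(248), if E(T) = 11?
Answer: 2474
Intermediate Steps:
l(j) = 518 (l(j) = 282 + 236 = 518)
(-56 + 328)*E(-7) - l(248) = (-56 + 328)*11 - 1*518 = 272*11 - 518 = 2992 - 518 = 2474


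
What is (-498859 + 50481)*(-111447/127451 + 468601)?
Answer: -26778727966232312/127451 ≈ -2.1011e+11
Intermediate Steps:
(-498859 + 50481)*(-111447/127451 + 468601) = -448378*(-111447*1/127451 + 468601) = -448378*(-111447/127451 + 468601) = -448378*59723554604/127451 = -26778727966232312/127451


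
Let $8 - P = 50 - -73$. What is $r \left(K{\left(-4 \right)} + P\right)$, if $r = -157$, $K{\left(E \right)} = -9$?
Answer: $19468$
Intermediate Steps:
$P = -115$ ($P = 8 - \left(50 - -73\right) = 8 - \left(50 + 73\right) = 8 - 123 = -115$)
$r \left(K{\left(-4 \right)} + P\right) = - 157 \left(-9 - 115\right) = \left(-157\right) \left(-124\right) = 19468$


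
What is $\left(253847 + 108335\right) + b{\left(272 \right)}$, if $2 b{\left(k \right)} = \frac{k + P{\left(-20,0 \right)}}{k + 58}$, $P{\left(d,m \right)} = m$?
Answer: $\frac{59760098}{165} \approx 3.6218 \cdot 10^{5}$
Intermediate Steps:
$b{\left(k \right)} = \frac{k}{2 \left(58 + k\right)}$ ($b{\left(k \right)} = \frac{\left(k + 0\right) \frac{1}{k + 58}}{2} = \frac{k \frac{1}{58 + k}}{2} = \frac{k}{2 \left(58 + k\right)}$)
$\left(253847 + 108335\right) + b{\left(272 \right)} = \left(253847 + 108335\right) + \frac{1}{2} \cdot 272 \frac{1}{58 + 272} = 362182 + \frac{1}{2} \cdot 272 \cdot \frac{1}{330} = 362182 + \frac{68}{165} = \frac{59760098}{165}$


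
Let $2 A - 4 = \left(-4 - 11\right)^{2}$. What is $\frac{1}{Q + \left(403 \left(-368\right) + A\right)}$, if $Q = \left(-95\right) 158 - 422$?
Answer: $- \frac{2}{327243} \approx -6.1117 \cdot 10^{-6}$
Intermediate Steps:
$A = \frac{229}{2}$ ($A = 2 + \frac{\left(-4 - 11\right)^{2}}{2} = 2 + \frac{\left(-15\right)^{2}}{2} = 2 + \frac{1}{2} \cdot 225 = 2 + \frac{225}{2} = \frac{229}{2} \approx 114.5$)
$Q = -15432$ ($Q = -15010 - 422 = -15432$)
$\frac{1}{Q + \left(403 \left(-368\right) + A\right)} = \frac{1}{-15432 + \left(403 \left(-368\right) + \frac{229}{2}\right)} = \frac{1}{-15432 + \left(-148304 + \frac{229}{2}\right)} = \frac{1}{-15432 - \frac{296379}{2}} = \frac{1}{- \frac{327243}{2}} = - \frac{2}{327243}$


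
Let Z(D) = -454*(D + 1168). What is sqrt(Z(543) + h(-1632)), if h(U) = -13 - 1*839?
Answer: I*sqrt(777646) ≈ 881.84*I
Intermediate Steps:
Z(D) = -530272 - 454*D (Z(D) = -454*(1168 + D) = -530272 - 454*D)
h(U) = -852 (h(U) = -13 - 839 = -852)
sqrt(Z(543) + h(-1632)) = sqrt((-530272 - 454*543) - 852) = sqrt((-530272 - 246522) - 852) = sqrt(-776794 - 852) = sqrt(-777646) = I*sqrt(777646)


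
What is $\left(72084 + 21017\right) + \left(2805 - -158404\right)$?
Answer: $254310$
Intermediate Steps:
$\left(72084 + 21017\right) + \left(2805 - -158404\right) = 93101 + \left(2805 + 158404\right) = 93101 + 161209 = 254310$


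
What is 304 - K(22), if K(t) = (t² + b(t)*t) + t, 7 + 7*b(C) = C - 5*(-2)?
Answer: -1964/7 ≈ -280.57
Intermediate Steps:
b(C) = 3/7 + C/7 (b(C) = -1 + (C - 5*(-2))/7 = -1 + (C + 10)/7 = -1 + (10 + C)/7 = -1 + (10/7 + C/7) = 3/7 + C/7)
K(t) = t + t² + t*(3/7 + t/7) (K(t) = (t² + (3/7 + t/7)*t) + t = (t² + t*(3/7 + t/7)) + t = t + t² + t*(3/7 + t/7))
304 - K(22) = 304 - 2*22*(5 + 4*22)/7 = 304 - 2*22*(5 + 88)/7 = 304 - 2*22*93/7 = 304 - 1*4092/7 = 304 - 4092/7 = -1964/7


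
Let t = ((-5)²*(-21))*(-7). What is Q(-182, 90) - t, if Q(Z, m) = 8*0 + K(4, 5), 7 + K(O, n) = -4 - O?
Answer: -3690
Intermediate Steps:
K(O, n) = -11 - O (K(O, n) = -7 + (-4 - O) = -11 - O)
Q(Z, m) = -15 (Q(Z, m) = 8*0 + (-11 - 1*4) = 0 + (-11 - 4) = 0 - 15 = -15)
t = 3675 (t = (25*(-21))*(-7) = -525*(-7) = 3675)
Q(-182, 90) - t = -15 - 1*3675 = -15 - 3675 = -3690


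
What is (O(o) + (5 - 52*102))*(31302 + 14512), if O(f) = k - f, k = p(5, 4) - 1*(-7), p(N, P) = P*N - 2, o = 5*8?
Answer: -243455596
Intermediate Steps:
o = 40
p(N, P) = -2 + N*P (p(N, P) = N*P - 2 = -2 + N*P)
k = 25 (k = (-2 + 5*4) - 1*(-7) = (-2 + 20) + 7 = 18 + 7 = 25)
O(f) = 25 - f
(O(o) + (5 - 52*102))*(31302 + 14512) = ((25 - 1*40) + (5 - 52*102))*(31302 + 14512) = ((25 - 40) + (5 - 5304))*45814 = (-15 - 5299)*45814 = -5314*45814 = -243455596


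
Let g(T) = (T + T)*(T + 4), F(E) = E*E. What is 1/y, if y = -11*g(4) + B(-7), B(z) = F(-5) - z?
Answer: -1/672 ≈ -0.0014881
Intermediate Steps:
F(E) = E²
B(z) = 25 - z (B(z) = (-5)² - z = 25 - z)
g(T) = 2*T*(4 + T) (g(T) = (2*T)*(4 + T) = 2*T*(4 + T))
y = -672 (y = -22*4*(4 + 4) + (25 - 1*(-7)) = -22*4*8 + (25 + 7) = -11*64 + 32 = -704 + 32 = -672)
1/y = 1/(-672) = -1/672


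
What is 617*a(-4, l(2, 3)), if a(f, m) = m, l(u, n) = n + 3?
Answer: 3702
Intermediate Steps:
l(u, n) = 3 + n
617*a(-4, l(2, 3)) = 617*(3 + 3) = 617*6 = 3702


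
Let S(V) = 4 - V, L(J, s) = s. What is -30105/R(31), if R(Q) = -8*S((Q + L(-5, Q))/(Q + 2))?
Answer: 198693/112 ≈ 1774.0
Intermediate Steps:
R(Q) = -32 + 16*Q/(2 + Q) (R(Q) = -8*(4 - (Q + Q)/(Q + 2)) = -8*(4 - 2*Q/(2 + Q)) = -32 + 16*Q/(2 + Q))
-30105/R(31) = -30105/(16*(-4 - 1*31)/(2 + 31)) = -30105/(16*(-4 - 31)/33) = -30105/(16*(1/33)*(-35)) = -30105/(-560/33) = -30105*(-33)/560 = -9*(-22077/112) = 198693/112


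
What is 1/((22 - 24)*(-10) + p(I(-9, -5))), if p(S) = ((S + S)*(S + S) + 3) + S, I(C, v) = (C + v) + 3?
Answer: 1/496 ≈ 0.0020161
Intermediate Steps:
I(C, v) = 3 + C + v
p(S) = 3 + S + 4*S**2 (p(S) = ((2*S)*(2*S) + 3) + S = (4*S**2 + 3) + S = (3 + 4*S**2) + S = 3 + S + 4*S**2)
1/((22 - 24)*(-10) + p(I(-9, -5))) = 1/((22 - 24)*(-10) + (3 + (3 - 9 - 5) + 4*(3 - 9 - 5)**2)) = 1/(-2*(-10) + (3 - 11 + 4*(-11)**2)) = 1/(20 + (3 - 11 + 4*121)) = 1/(20 + (3 - 11 + 484)) = 1/(20 + 476) = 1/496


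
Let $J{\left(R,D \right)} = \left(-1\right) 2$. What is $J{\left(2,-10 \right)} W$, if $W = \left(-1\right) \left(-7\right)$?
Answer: $-14$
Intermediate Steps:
$J{\left(R,D \right)} = -2$
$W = 7$
$J{\left(2,-10 \right)} W = \left(-2\right) 7 = -14$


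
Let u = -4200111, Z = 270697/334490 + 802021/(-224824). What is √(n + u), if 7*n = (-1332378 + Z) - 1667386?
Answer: I*√1636009773779530535990205810/18800344940 ≈ 2151.4*I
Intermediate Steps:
Z = -103704410981/37600689880 (Z = 270697*(1/334490) + 802021*(-1/224824) = 270697/334490 - 802021/224824 = -103704410981/37600689880 ≈ -2.7580)
n = -16113328511657043/37600689880 (n = ((-1332378 - 103704410981/37600689880) - 1667386)/7 = (-50098435685345621/37600689880 - 1667386)/7 = (⅐)*(-112793299581599301/37600689880) = -16113328511657043/37600689880 ≈ -4.2854e+5)
√(n + u) = √(-16113328511657043/37600689880 - 4200111) = √(-174040399684233723/37600689880) = I*√1636009773779530535990205810/18800344940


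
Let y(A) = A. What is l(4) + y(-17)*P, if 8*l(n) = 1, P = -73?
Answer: 9929/8 ≈ 1241.1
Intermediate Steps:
l(n) = 1/8 (l(n) = (1/8)*1 = 1/8)
l(4) + y(-17)*P = 1/8 - 17*(-73) = 1/8 + 1241 = 9929/8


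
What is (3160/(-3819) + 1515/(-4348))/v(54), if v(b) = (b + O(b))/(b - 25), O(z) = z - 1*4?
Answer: -566238485/1726921248 ≈ -0.32789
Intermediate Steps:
O(z) = -4 + z (O(z) = z - 4 = -4 + z)
v(b) = (-4 + 2*b)/(-25 + b) (v(b) = (b + (-4 + b))/(b - 25) = (-4 + 2*b)/(-25 + b))
(3160/(-3819) + 1515/(-4348))/v(54) = (3160/(-3819) + 1515/(-4348))/((2*(-2 + 54)/(-25 + 54))) = (3160*(-1/3819) + 1515*(-1/4348))/((2*52/29)) = (-3160/3819 - 1515/4348)/((2*(1/29)*52)) = -19525465/(16605012*104/29) = -19525465/16605012*29/104 = -566238485/1726921248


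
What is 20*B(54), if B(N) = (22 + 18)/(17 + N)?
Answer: 800/71 ≈ 11.268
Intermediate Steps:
B(N) = 40/(17 + N)
20*B(54) = 20*(40/(17 + 54)) = 20*(40/71) = 800/71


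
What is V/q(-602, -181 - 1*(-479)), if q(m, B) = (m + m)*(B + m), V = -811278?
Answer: -405639/183008 ≈ -2.2165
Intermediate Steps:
q(m, B) = 2*m*(B + m) (q(m, B) = (2*m)*(B + m) = 2*m*(B + m))
V/q(-602, -181 - 1*(-479)) = -811278*(-1/(1204*((-181 - 1*(-479)) - 602))) = -811278*(-1/(1204*((-181 + 479) - 602))) = -811278*(-1/(1204*(298 - 602))) = -811278/(2*(-602)*(-304)) = -811278/366016 = -811278*1/366016 = -405639/183008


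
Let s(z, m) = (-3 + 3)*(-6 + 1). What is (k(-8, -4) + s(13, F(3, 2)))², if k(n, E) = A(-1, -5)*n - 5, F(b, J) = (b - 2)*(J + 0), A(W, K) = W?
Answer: 9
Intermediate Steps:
F(b, J) = J*(-2 + b) (F(b, J) = (-2 + b)*J = J*(-2 + b))
s(z, m) = 0 (s(z, m) = 0*(-5) = 0)
k(n, E) = -5 - n (k(n, E) = -n - 5 = -5 - n)
(k(-8, -4) + s(13, F(3, 2)))² = ((-5 - 1*(-8)) + 0)² = ((-5 + 8) + 0)² = (3 + 0)² = 3² = 9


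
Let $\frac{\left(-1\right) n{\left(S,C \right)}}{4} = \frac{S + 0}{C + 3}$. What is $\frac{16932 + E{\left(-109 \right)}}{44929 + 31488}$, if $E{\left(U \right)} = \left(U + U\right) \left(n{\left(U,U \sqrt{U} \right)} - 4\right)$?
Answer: $\frac{4 \left(- 10409 i + 485159 \sqrt{109}\right)}{76417 \left(3 i + 109 \sqrt{109}\right)} \approx 0.23298 - 0.001093 i$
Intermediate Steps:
$n{\left(S,C \right)} = - \frac{4 S}{3 + C}$ ($n{\left(S,C \right)} = - 4 \frac{S + 0}{C + 3} = - 4 \frac{S}{3 + C} = - \frac{4 S}{3 + C}$)
$E{\left(U \right)} = 2 U \left(-4 - \frac{4 U}{3 + U^{\frac{3}{2}}}\right)$ ($E{\left(U \right)} = \left(U + U\right) \left(- \frac{4 U}{3 + U \sqrt{U}} - 4\right) = 2 U \left(- \frac{4 U}{3 + U^{\frac{3}{2}}} - 4\right) = 2 U \left(-4 - \frac{4 U}{3 + U^{\frac{3}{2}}}\right)$)
$\frac{16932 + E{\left(-109 \right)}}{44929 + 31488} = \frac{16932 - - \frac{872 \left(3 - 109 + \left(-109\right)^{\frac{3}{2}}\right)}{3 + \left(-109\right)^{\frac{3}{2}}}}{44929 + 31488} = \frac{16932 - - \frac{872 \left(3 - 109 - 109 i \sqrt{109}\right)}{3 - 109 i \sqrt{109}}}{76417} = \left(16932 - - \frac{872 \left(-106 - 109 i \sqrt{109}\right)}{3 - 109 i \sqrt{109}}\right) \frac{1}{76417} = \left(16932 + \frac{872 \left(-106 - 109 i \sqrt{109}\right)}{3 - 109 i \sqrt{109}}\right) \frac{1}{76417} = \frac{16932}{76417} + \frac{872 \left(-106 - 109 i \sqrt{109}\right)}{76417 \left(3 - 109 i \sqrt{109}\right)}$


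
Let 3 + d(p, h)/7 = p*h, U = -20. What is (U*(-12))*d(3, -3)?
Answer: -20160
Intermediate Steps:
d(p, h) = -21 + 7*h*p (d(p, h) = -21 + 7*(p*h) = -21 + 7*(h*p) = -21 + 7*h*p)
(U*(-12))*d(3, -3) = (-20*(-12))*(-21 + 7*(-3)*3) = 240*(-21 - 63) = 240*(-84) = -20160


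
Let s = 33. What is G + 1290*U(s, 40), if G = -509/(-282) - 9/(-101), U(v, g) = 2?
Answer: 73537507/28482 ≈ 2581.9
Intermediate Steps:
G = 53947/28482 (G = -509*(-1/282) - 9*(-1/101) = 509/282 + 9/101 = 53947/28482 ≈ 1.8941)
G + 1290*U(s, 40) = 53947/28482 + 1290*2 = 53947/28482 + 2580 = 73537507/28482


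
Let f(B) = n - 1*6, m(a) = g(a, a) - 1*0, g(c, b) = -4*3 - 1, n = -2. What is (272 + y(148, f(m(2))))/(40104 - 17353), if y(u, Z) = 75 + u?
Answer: 495/22751 ≈ 0.021757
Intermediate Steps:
g(c, b) = -13 (g(c, b) = -12 - 1 = -13)
m(a) = -13 (m(a) = -13 - 1*0 = -13 + 0 = -13)
f(B) = -8 (f(B) = -2 - 1*6 = -2 - 6 = -8)
(272 + y(148, f(m(2))))/(40104 - 17353) = (272 + (75 + 148))/(40104 - 17353) = (272 + 223)/22751 = 495*(1/22751) = 495/22751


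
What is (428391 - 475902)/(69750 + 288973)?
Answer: -47511/358723 ≈ -0.13244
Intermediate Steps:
(428391 - 475902)/(69750 + 288973) = -47511/358723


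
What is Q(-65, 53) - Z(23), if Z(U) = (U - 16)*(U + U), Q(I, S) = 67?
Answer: -255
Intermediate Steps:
Z(U) = 2*U*(-16 + U) (Z(U) = (-16 + U)*(2*U) = 2*U*(-16 + U))
Q(-65, 53) - Z(23) = 67 - 2*23*(-16 + 23) = 67 - 2*23*7 = 67 - 1*322 = 67 - 322 = -255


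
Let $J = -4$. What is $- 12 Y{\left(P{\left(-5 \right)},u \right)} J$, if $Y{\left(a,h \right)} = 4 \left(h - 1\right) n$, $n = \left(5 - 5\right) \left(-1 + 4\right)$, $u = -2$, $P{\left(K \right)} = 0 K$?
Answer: $0$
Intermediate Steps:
$P{\left(K \right)} = 0$
$n = 0$ ($n = 0 \cdot 3 = 0$)
$Y{\left(a,h \right)} = 0$ ($Y{\left(a,h \right)} = 4 \left(h - 1\right) 0 = 4 \left(-1 + h\right) 0 = \left(-4 + 4 h\right) 0 = 0$)
$- 12 Y{\left(P{\left(-5 \right)},u \right)} J = - 12 \cdot 0 \left(-4\right) = \left(-12\right) 0 = 0$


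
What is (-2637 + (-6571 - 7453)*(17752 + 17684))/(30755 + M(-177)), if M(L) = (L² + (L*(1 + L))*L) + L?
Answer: 496957101/5451997 ≈ 91.151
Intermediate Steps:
M(L) = L + L² + L²*(1 + L) (M(L) = (L² + L²*(1 + L)) + L = L + L² + L²*(1 + L))
(-2637 + (-6571 - 7453)*(17752 + 17684))/(30755 + M(-177)) = (-2637 + (-6571 - 7453)*(17752 + 17684))/(30755 - 177*(1 + (-177)² + 2*(-177))) = (-2637 - 14024*35436)/(30755 - 177*(1 + 31329 - 354)) = (-2637 - 496954464)/(30755 - 177*30976) = -496957101/(30755 - 5482752) = -496957101/(-5451997) = -496957101*(-1/5451997) = 496957101/5451997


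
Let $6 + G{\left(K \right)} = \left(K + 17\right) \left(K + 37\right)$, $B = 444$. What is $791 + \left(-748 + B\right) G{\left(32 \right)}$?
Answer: $-1025209$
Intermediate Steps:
$G{\left(K \right)} = -6 + \left(17 + K\right) \left(37 + K\right)$ ($G{\left(K \right)} = -6 + \left(K + 17\right) \left(K + 37\right) = -6 + \left(17 + K\right) \left(37 + K\right)$)
$791 + \left(-748 + B\right) G{\left(32 \right)} = 791 + \left(-748 + 444\right) \left(623 + 32^{2} + 54 \cdot 32\right) = 791 - 304 \left(623 + 1024 + 1728\right) = 791 - 1026000 = -1025209$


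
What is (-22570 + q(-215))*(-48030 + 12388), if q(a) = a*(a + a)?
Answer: -2490662960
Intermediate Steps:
q(a) = 2*a² (q(a) = a*(2*a) = 2*a²)
(-22570 + q(-215))*(-48030 + 12388) = (-22570 + 2*(-215)²)*(-48030 + 12388) = (-22570 + 2*46225)*(-35642) = (-22570 + 92450)*(-35642) = 69880*(-35642) = -2490662960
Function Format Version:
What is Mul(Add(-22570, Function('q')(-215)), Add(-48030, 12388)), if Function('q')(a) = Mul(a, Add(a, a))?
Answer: -2490662960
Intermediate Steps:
Function('q')(a) = Mul(2, Pow(a, 2)) (Function('q')(a) = Mul(a, Mul(2, a)) = Mul(2, Pow(a, 2)))
Mul(Add(-22570, Function('q')(-215)), Add(-48030, 12388)) = Mul(Add(-22570, Mul(2, Pow(-215, 2))), Add(-48030, 12388)) = Mul(Add(-22570, Mul(2, 46225)), -35642) = Mul(Add(-22570, 92450), -35642) = Mul(69880, -35642) = -2490662960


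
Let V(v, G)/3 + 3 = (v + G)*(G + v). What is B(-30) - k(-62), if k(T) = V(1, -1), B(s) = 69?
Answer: 78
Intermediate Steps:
V(v, G) = -9 + 3*(G + v)**2 (V(v, G) = -9 + 3*((v + G)*(G + v)) = -9 + 3*((G + v)*(G + v)) = -9 + 3*(G + v)**2)
k(T) = -9 (k(T) = -9 + 3*(-1 + 1)**2 = -9 + 3*0**2 = -9 + 3*0 = -9 + 0 = -9)
B(-30) - k(-62) = 69 - 1*(-9) = 69 + 9 = 78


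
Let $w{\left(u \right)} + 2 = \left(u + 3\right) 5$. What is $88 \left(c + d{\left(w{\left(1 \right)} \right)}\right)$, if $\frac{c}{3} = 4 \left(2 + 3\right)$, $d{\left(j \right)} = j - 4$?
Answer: $6512$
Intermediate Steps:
$w{\left(u \right)} = 13 + 5 u$ ($w{\left(u \right)} = -2 + \left(u + 3\right) 5 = -2 + \left(3 + u\right) 5 = -2 + \left(15 + 5 u\right) = 13 + 5 u$)
$d{\left(j \right)} = -4 + j$
$c = 60$ ($c = 3 \cdot 4 \left(2 + 3\right) = 3 \cdot 4 \cdot 5 = 3 \cdot 20 = 60$)
$88 \left(c + d{\left(w{\left(1 \right)} \right)}\right) = 88 \left(60 + \left(-4 + \left(13 + 5 \cdot 1\right)\right)\right) = 88 \left(60 + \left(-4 + \left(13 + 5\right)\right)\right) = 88 \left(60 + \left(-4 + 18\right)\right) = 88 \left(60 + 14\right) = 88 \cdot 74 = 6512$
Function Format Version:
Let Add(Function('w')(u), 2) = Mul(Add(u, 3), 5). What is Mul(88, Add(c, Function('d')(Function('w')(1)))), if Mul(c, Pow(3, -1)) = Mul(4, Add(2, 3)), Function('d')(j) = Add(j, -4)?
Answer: 6512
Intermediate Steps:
Function('w')(u) = Add(13, Mul(5, u)) (Function('w')(u) = Add(-2, Mul(Add(u, 3), 5)) = Add(-2, Mul(Add(3, u), 5)) = Add(-2, Add(15, Mul(5, u))) = Add(13, Mul(5, u)))
Function('d')(j) = Add(-4, j)
c = 60 (c = Mul(3, Mul(4, Add(2, 3))) = Mul(3, Mul(4, 5)) = Mul(3, 20) = 60)
Mul(88, Add(c, Function('d')(Function('w')(1)))) = Mul(88, Add(60, Add(-4, Add(13, Mul(5, 1))))) = Mul(88, Add(60, Add(-4, Add(13, 5)))) = Mul(88, Add(60, Add(-4, 18))) = Mul(88, Add(60, 14)) = Mul(88, 74) = 6512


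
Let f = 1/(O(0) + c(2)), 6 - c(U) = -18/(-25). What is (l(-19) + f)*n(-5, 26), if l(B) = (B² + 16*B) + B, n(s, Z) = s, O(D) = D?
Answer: -25205/132 ≈ -190.95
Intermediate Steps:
c(U) = 132/25 (c(U) = 6 - (-18)/(-25) = 6 - (-18)*(-1)/25 = 6 - 1*18/25 = 6 - 18/25 = 132/25)
f = 25/132 (f = 1/(0 + 132/25) = 1/(132/25) = 25/132 ≈ 0.18939)
l(B) = B² + 17*B
(l(-19) + f)*n(-5, 26) = (-19*(17 - 19) + 25/132)*(-5) = (-19*(-2) + 25/132)*(-5) = (38 + 25/132)*(-5) = (5041/132)*(-5) = -25205/132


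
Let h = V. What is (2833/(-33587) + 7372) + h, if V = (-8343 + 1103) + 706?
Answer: 28143073/33587 ≈ 837.92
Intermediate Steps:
V = -6534 (V = -7240 + 706 = -6534)
h = -6534
(2833/(-33587) + 7372) + h = (2833/(-33587) + 7372) - 6534 = (2833*(-1/33587) + 7372) - 6534 = (-2833/33587 + 7372) - 6534 = 247600531/33587 - 6534 = 28143073/33587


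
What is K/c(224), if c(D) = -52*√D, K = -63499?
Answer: 63499*√14/2912 ≈ 81.590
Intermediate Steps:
K/c(224) = -63499*(-√14/2912) = -(-63499)*√14/2912 = 63499*√14/2912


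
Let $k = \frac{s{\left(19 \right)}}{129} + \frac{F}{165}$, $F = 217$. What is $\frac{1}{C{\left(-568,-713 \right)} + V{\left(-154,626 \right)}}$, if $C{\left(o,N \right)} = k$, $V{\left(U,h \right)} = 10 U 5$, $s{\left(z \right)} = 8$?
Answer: $- \frac{2365}{18207243} \approx -0.00012989$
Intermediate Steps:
$V{\left(U,h \right)} = 50 U$
$k = \frac{3257}{2365}$ ($k = \frac{8}{129} + \frac{217}{165} = \frac{3257}{2365} \approx 1.3772$)
$C{\left(o,N \right)} = \frac{3257}{2365}$
$\frac{1}{C{\left(-568,-713 \right)} + V{\left(-154,626 \right)}} = \frac{1}{\frac{3257}{2365} + 50 \left(-154\right)} = \frac{1}{\frac{3257}{2365} - 7700} = \frac{1}{- \frac{18207243}{2365}} = - \frac{2365}{18207243}$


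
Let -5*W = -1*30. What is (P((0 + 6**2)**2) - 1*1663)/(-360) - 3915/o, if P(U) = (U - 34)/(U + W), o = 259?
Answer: -6502919/619380 ≈ -10.499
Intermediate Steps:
W = 6 (W = -(-1)*30/5 = -1/5*(-30) = 6)
P(U) = (-34 + U)/(6 + U) (P(U) = (U - 34)/(U + 6) = (-34 + U)/(6 + U))
(P((0 + 6**2)**2) - 1*1663)/(-360) - 3915/o = ((-34 + (0 + 6**2)**2)/(6 + (0 + 6**2)**2) - 1*1663)/(-360) - 3915/259 = ((-34 + (0 + 36)**2)/(6 + (0 + 36)**2) - 1663)*(-1/360) - 3915*1/259 = ((-34 + 36**2)/(6 + 36**2) - 1663)*(-1/360) - 3915/259 = ((-34 + 1296)/(6 + 1296) - 1663)*(-1/360) - 3915/259 = (1262/1302 - 1663)*(-1/360) - 3915/259 = ((1/1302)*1262 - 1663)*(-1/360) - 3915/259 = (631/651 - 1663)*(-1/360) - 3915/259 = -1081982/651*(-1/360) - 3915/259 = 540991/117180 - 3915/259 = -6502919/619380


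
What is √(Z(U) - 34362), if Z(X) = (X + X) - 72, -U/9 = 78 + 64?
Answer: 3*I*√4110 ≈ 192.33*I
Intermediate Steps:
U = -1278 (U = -9*(78 + 64) = -9*142 = -1278)
Z(X) = -72 + 2*X (Z(X) = 2*X - 72 = -72 + 2*X)
√(Z(U) - 34362) = √((-72 + 2*(-1278)) - 34362) = √((-72 - 2556) - 34362) = √(-2628 - 34362) = √(-36990) = 3*I*√4110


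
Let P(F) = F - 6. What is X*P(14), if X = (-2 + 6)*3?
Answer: 96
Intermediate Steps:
P(F) = -6 + F
X = 12 (X = 4*3 = 12)
X*P(14) = 12*(-6 + 14) = 12*8 = 96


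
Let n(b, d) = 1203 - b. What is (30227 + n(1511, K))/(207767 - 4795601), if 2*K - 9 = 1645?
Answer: -9973/1529278 ≈ -0.0065214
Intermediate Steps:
K = 827 (K = 9/2 + (1/2)*1645 = 9/2 + 1645/2 = 827)
(30227 + n(1511, K))/(207767 - 4795601) = (30227 + (1203 - 1*1511))/(207767 - 4795601) = (30227 + (1203 - 1511))/(-4587834) = (30227 - 308)*(-1/4587834) = 29919*(-1/4587834) = -9973/1529278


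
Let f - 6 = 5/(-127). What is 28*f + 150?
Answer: 40246/127 ≈ 316.90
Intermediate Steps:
f = 757/127 (f = 6 + 5/(-127) = 6 + 5*(-1/127) = 6 - 5/127 = 757/127 ≈ 5.9606)
28*f + 150 = 28*(757/127) + 150 = 21196/127 + 150 = 40246/127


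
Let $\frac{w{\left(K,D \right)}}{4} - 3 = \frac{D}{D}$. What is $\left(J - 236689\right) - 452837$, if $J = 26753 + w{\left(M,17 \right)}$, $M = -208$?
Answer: $-662757$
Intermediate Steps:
$w{\left(K,D \right)} = 16$ ($w{\left(K,D \right)} = 12 + 4 \frac{D}{D} = 12 + 4 \cdot 1 = 12 + 4 = 16$)
$J = 26769$ ($J = 26753 + 16 = 26769$)
$\left(J - 236689\right) - 452837 = \left(26769 - 236689\right) - 452837 = -209920 - 452837 = -662757$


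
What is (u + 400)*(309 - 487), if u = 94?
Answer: -87932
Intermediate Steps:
(u + 400)*(309 - 487) = (94 + 400)*(309 - 487) = 494*(-178) = -87932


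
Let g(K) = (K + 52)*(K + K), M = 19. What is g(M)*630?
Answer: 1699740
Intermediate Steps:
g(K) = 2*K*(52 + K) (g(K) = (52 + K)*(2*K) = 2*K*(52 + K))
g(M)*630 = (2*19*(52 + 19))*630 = (2*19*71)*630 = 2698*630 = 1699740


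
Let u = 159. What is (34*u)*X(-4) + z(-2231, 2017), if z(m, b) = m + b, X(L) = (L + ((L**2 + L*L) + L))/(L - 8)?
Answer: -11026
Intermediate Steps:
X(L) = (2*L + 2*L**2)/(-8 + L) (X(L) = (L + ((L**2 + L**2) + L))/(-8 + L) = (L + (2*L**2 + L))/(-8 + L) = (L + (L + 2*L**2))/(-8 + L) = (2*L + 2*L**2)/(-8 + L))
z(m, b) = b + m
(34*u)*X(-4) + z(-2231, 2017) = (34*159)*(2*(-4)*(1 - 4)/(-8 - 4)) + (2017 - 2231) = 5406*(2*(-4)*(-3)/(-12)) - 214 = 5406*(2*(-4)*(-1/12)*(-3)) - 214 = 5406*(-2) - 214 = -10812 - 214 = -11026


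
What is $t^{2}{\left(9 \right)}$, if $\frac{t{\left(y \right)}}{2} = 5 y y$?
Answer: $656100$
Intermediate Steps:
$t{\left(y \right)} = 10 y^{2}$ ($t{\left(y \right)} = 2 \cdot 5 y y = 2 \cdot 5 y^{2} = 10 y^{2}$)
$t^{2}{\left(9 \right)} = \left(10 \cdot 9^{2}\right)^{2} = \left(10 \cdot 81\right)^{2} = 810^{2} = 656100$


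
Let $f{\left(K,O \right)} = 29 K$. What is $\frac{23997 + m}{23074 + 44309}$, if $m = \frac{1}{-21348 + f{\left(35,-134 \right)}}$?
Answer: $\frac{487931000}{1370098539} \approx 0.35613$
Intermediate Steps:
$m = - \frac{1}{20333}$ ($m = \frac{1}{-21348 + 29 \cdot 35} = \frac{1}{-21348 + 1015} = \frac{1}{-20333} = - \frac{1}{20333} \approx -4.9181 \cdot 10^{-5}$)
$\frac{23997 + m}{23074 + 44309} = \frac{23997 - \frac{1}{20333}}{23074 + 44309} = \frac{487931000}{20333 \cdot 67383} = \frac{487931000}{20333} \cdot \frac{1}{67383} = \frac{487931000}{1370098539}$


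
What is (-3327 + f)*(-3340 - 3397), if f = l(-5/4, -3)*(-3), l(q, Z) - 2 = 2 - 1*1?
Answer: 22474632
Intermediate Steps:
l(q, Z) = 3 (l(q, Z) = 2 + (2 - 1*1) = 2 + (2 - 1) = 2 + 1 = 3)
f = -9 (f = 3*(-3) = -9)
(-3327 + f)*(-3340 - 3397) = (-3327 - 9)*(-3340 - 3397) = -3336*(-6737) = 22474632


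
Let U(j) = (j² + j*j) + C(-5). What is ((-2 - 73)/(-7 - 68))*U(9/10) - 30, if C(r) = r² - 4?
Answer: -369/50 ≈ -7.3800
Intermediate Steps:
C(r) = -4 + r²
U(j) = 21 + 2*j² (U(j) = (j² + j*j) + (-4 + (-5)²) = (j² + j²) + (-4 + 25) = 2*j² + 21 = 21 + 2*j²)
((-2 - 73)/(-7 - 68))*U(9/10) - 30 = ((-2 - 73)/(-7 - 68))*(21 + 2*(9/10)²) - 30 = (-75/(-75))*(21 + 2*(9*(⅒))²) - 30 = (-75*(-1/75))*(21 + 2*(9/10)²) - 30 = 1*(21 + 2*(81/100)) - 30 = 1*(21 + 81/50) - 30 = 1*(1131/50) - 30 = 1131/50 - 30 = -369/50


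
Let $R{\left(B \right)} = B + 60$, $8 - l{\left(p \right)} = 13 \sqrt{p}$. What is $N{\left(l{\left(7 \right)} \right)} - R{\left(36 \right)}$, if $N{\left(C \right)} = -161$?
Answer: $-257$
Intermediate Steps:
$l{\left(p \right)} = 8 - 13 \sqrt{p}$
$R{\left(B \right)} = 60 + B$
$N{\left(l{\left(7 \right)} \right)} - R{\left(36 \right)} = -161 - \left(60 + 36\right) = -161 - 96 = -257$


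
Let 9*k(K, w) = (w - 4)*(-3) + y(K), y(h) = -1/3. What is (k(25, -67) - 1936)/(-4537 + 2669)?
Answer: 25817/25218 ≈ 1.0238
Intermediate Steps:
y(h) = -⅓ (y(h) = -1*⅓ = -⅓)
k(K, w) = 35/27 - w/3 (k(K, w) = ((w - 4)*(-3) - ⅓)/9 = ((-4 + w)*(-3) - ⅓)/9 = ((12 - 3*w) - ⅓)/9 = (35/3 - 3*w)/9 = 35/27 - w/3)
(k(25, -67) - 1936)/(-4537 + 2669) = ((35/27 - ⅓*(-67)) - 1936)/(-4537 + 2669) = ((35/27 + 67/3) - 1936)/(-1868) = (638/27 - 1936)*(-1/1868) = -51634/27*(-1/1868) = 25817/25218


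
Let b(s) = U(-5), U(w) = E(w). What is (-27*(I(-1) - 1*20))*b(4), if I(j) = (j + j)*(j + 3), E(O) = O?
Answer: -3240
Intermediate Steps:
U(w) = w
b(s) = -5
I(j) = 2*j*(3 + j) (I(j) = (2*j)*(3 + j) = 2*j*(3 + j))
(-27*(I(-1) - 1*20))*b(4) = -27*(2*(-1)*(3 - 1) - 1*20)*(-5) = -27*(2*(-1)*2 - 20)*(-5) = -27*(-4 - 20)*(-5) = -27*(-24)*(-5) = 648*(-5) = -3240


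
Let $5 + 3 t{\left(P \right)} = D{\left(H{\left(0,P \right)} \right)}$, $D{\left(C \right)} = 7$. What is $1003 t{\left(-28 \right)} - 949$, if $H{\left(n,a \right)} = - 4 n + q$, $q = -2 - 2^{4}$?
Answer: $- \frac{841}{3} \approx -280.33$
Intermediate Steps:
$q = -18$ ($q = -2 - 16 = -18$)
$H{\left(n,a \right)} = -18 - 4 n$ ($H{\left(n,a \right)} = - 4 n - 18 = -18 - 4 n$)
$t{\left(P \right)} = \frac{2}{3}$ ($t{\left(P \right)} = - \frac{5}{3} + \frac{1}{3} \cdot 7 = - \frac{5}{3} + \frac{7}{3} = \frac{2}{3}$)
$1003 t{\left(-28 \right)} - 949 = 1003 \cdot \frac{2}{3} - 949 = \frac{2006}{3} - 949 = - \frac{841}{3}$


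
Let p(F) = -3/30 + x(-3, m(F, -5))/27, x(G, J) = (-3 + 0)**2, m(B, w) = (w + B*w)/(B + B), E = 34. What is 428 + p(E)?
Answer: 12847/30 ≈ 428.23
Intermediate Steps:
m(B, w) = (w + B*w)/(2*B) (m(B, w) = (w + B*w)/((2*B)) = (w + B*w)*(1/(2*B)) = (w + B*w)/(2*B))
x(G, J) = 9 (x(G, J) = (-3)**2 = 9)
p(F) = 7/30 (p(F) = -3/30 + 9/27 = -3*1/30 + 9*(1/27) = -1/10 + 1/3 = 7/30)
428 + p(E) = 428 + 7/30 = 12847/30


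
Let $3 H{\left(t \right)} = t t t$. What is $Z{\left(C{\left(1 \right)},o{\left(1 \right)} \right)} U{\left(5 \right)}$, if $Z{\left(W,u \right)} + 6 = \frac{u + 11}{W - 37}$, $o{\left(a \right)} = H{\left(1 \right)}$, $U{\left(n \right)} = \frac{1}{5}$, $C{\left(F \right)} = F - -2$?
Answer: $- \frac{19}{15} \approx -1.2667$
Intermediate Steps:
$H{\left(t \right)} = \frac{t^{3}}{3}$ ($H{\left(t \right)} = \frac{t t t}{3} = \frac{t^{2} t}{3} = \frac{t^{3}}{3}$)
$C{\left(F \right)} = 2 + F$ ($C{\left(F \right)} = F + 2 = 2 + F$)
$U{\left(n \right)} = \frac{1}{5}$
$o{\left(a \right)} = \frac{1}{3}$ ($o{\left(a \right)} = \frac{1^{3}}{3} = \frac{1}{3} \cdot 1 = \frac{1}{3}$)
$Z{\left(W,u \right)} = -6 + \frac{11 + u}{-37 + W}$ ($Z{\left(W,u \right)} = -6 + \frac{u + 11}{W - 37} = -6 + \frac{11 + u}{-37 + W}$)
$Z{\left(C{\left(1 \right)},o{\left(1 \right)} \right)} U{\left(5 \right)} = \frac{233 + \frac{1}{3} - 6 \left(2 + 1\right)}{-37 + \left(2 + 1\right)} \frac{1}{5} = \frac{233 + \frac{1}{3} - 18}{-37 + 3} \cdot \frac{1}{5} = \frac{233 + \frac{1}{3} - 18}{-34} \cdot \frac{1}{5} = \left(- \frac{1}{34}\right) \frac{646}{3} \cdot \frac{1}{5} = \left(- \frac{19}{3}\right) \frac{1}{5} = - \frac{19}{15}$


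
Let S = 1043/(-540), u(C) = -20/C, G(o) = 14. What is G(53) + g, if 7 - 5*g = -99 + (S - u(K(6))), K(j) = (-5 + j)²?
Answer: 85283/2700 ≈ 31.586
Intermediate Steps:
S = -1043/540 (S = 1043*(-1/540) = -1043/540 ≈ -1.9315)
g = 47483/2700 (g = 7/5 - (-99 + (-1043/540 - (-20)/((-5 + 6)²)))/5 = 7/5 - (-99 + (-1043/540 - (-20)/(1²)))/5 = 7/5 - (-99 + (-1043/540 - (-20)/1))/5 = 7/5 - (-99 + (-1043/540 - (-20)))/5 = 7/5 - (-99 + (-1043/540 - 1*(-20)))/5 = 7/5 - (-99 + (-1043/540 + 20))/5 = 7/5 - (-99 + 9757/540)/5 = 7/5 - ⅕*(-43703/540) = 7/5 + 43703/2700 = 47483/2700 ≈ 17.586)
G(53) + g = 14 + 47483/2700 = 85283/2700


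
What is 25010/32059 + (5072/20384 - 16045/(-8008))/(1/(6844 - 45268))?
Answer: -19441722833081/224637413 ≈ -86547.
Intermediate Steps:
25010/32059 + (5072/20384 - 16045/(-8008))/(1/(6844 - 45268)) = 25010*(1/32059) + (5072*(1/20384) - 16045*(-1/8008))/(1/(-38424)) = 25010/32059 + (317/1274 + 16045/8008)/(-1/38424) = 25010/32059 + (126263/56056)*(-38424) = 25010/32059 - 606441189/7007 = -19441722833081/224637413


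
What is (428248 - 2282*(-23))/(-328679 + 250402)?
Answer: -480734/78277 ≈ -6.1414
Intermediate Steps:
(428248 - 2282*(-23))/(-328679 + 250402) = (428248 + 52486)/(-78277) = 480734*(-1/78277) = -480734/78277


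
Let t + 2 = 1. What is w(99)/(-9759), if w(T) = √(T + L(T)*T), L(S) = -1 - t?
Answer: -√11/3253 ≈ -0.0010196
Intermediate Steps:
t = -1 (t = -2 + 1 = -1)
L(S) = 0 (L(S) = -1 - 1*(-1) = -1 + 1 = 0)
w(T) = √T (w(T) = √(T + 0*T) = √(T + 0) = √T)
w(99)/(-9759) = √99/(-9759) = (3*√11)*(-1/9759) = -√11/3253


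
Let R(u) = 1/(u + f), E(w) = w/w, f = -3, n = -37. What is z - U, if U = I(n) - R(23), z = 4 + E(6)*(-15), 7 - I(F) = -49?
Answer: -1339/20 ≈ -66.950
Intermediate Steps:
I(F) = 56 (I(F) = 7 - 1*(-49) = 7 + 49 = 56)
E(w) = 1
R(u) = 1/(-3 + u) (R(u) = 1/(u - 3) = 1/(-3 + u))
z = -11 (z = 4 + 1*(-15) = 4 - 15 = -11)
U = 1119/20 (U = 56 - 1/(-3 + 23) = 56 - 1/20 = 1119/20 ≈ 55.950)
z - U = -11 - 1*1119/20 = -11 - 1119/20 = -1339/20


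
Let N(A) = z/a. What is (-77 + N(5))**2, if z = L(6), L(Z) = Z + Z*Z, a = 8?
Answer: 82369/16 ≈ 5148.1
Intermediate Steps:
L(Z) = Z + Z**2
z = 42 (z = 6*(1 + 6) = 6*7 = 42)
N(A) = 21/4 (N(A) = 42/8 = 42*(1/8) = 21/4)
(-77 + N(5))**2 = (-77 + 21/4)**2 = (-287/4)**2 = 82369/16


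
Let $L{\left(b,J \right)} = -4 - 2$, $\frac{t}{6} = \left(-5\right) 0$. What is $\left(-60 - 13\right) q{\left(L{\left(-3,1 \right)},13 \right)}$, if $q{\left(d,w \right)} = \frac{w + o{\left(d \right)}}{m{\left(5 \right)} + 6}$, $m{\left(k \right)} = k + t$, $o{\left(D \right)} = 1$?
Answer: $- \frac{1022}{11} \approx -92.909$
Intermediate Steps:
$t = 0$ ($t = 6 \left(\left(-5\right) 0\right) = 6 \cdot 0 = 0$)
$m{\left(k \right)} = k$ ($m{\left(k \right)} = k + 0 = k$)
$L{\left(b,J \right)} = -6$
$q{\left(d,w \right)} = \frac{1}{11} + \frac{w}{11}$ ($q{\left(d,w \right)} = \frac{w + 1}{5 + 6} = \frac{1 + w}{11} = \left(1 + w\right) \frac{1}{11} = \frac{1}{11} + \frac{w}{11}$)
$\left(-60 - 13\right) q{\left(L{\left(-3,1 \right)},13 \right)} = \left(-60 - 13\right) \left(\frac{1}{11} + \frac{1}{11} \cdot 13\right) = - 73 \left(\frac{1}{11} + \frac{13}{11}\right) = \left(-73\right) \frac{14}{11} = - \frac{1022}{11}$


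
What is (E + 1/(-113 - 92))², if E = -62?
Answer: 161569521/42025 ≈ 3844.6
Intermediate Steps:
(E + 1/(-113 - 92))² = (-62 + 1/(-113 - 92))² = (-62 + 1/(-205))² = (-62 - 1/205)² = (-12711/205)² = 161569521/42025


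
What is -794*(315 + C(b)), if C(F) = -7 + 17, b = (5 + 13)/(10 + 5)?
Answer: -258050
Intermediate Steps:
b = 6/5 (b = 18/15 = 18*(1/15) = 6/5 ≈ 1.2000)
C(F) = 10
-794*(315 + C(b)) = -794*(315 + 10) = -794*325 = -258050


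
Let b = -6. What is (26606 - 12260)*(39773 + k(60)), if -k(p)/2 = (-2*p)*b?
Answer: 549925218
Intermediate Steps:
k(p) = -24*p (k(p) = -2*(-2*p)*(-6) = -24*p)
(26606 - 12260)*(39773 + k(60)) = (26606 - 12260)*(39773 - 24*60) = 14346*(39773 - 1440) = 14346*38333 = 549925218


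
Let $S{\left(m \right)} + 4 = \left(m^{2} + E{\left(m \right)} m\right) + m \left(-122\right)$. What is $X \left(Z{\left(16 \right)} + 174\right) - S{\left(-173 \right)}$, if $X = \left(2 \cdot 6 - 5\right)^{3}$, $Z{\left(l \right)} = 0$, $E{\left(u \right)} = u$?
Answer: $-21278$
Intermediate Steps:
$S{\left(m \right)} = -4 - 122 m + 2 m^{2}$ ($S{\left(m \right)} = -4 + \left(\left(m^{2} + m m\right) + m \left(-122\right)\right) = -4 - \left(- 2 m^{2} + 122 m\right) = -4 + \left(2 m^{2} - 122 m\right) = -4 + \left(- 122 m + 2 m^{2}\right) = -4 - 122 m + 2 m^{2}$)
$X = 343$ ($X = \left(12 - 5\right)^{3} = 7^{3} = 343$)
$X \left(Z{\left(16 \right)} + 174\right) - S{\left(-173 \right)} = 343 \left(0 + 174\right) - \left(-4 - -21106 + 2 \left(-173\right)^{2}\right) = 343 \cdot 174 - \left(-4 + 21106 + 2 \cdot 29929\right) = 59682 - \left(-4 + 21106 + 59858\right) = 59682 - 80960 = -21278$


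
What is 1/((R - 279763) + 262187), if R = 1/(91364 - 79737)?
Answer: -11627/204356151 ≈ -5.6896e-5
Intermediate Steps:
R = 1/11627 ≈ 8.6007e-5
1/((R - 279763) + 262187) = 1/((1/11627 - 279763) + 262187) = 1/(-3252804400/11627 + 262187) = 1/(-204356151/11627) = -11627/204356151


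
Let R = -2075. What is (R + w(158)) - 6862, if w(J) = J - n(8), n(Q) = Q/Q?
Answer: -8780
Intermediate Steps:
n(Q) = 1
w(J) = -1 + J (w(J) = J - 1*1 = J - 1 = -1 + J)
(R + w(158)) - 6862 = (-2075 + (-1 + 158)) - 6862 = (-2075 + 157) - 6862 = -1918 - 6862 = -8780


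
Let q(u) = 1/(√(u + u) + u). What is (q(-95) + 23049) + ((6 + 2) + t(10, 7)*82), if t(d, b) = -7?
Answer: 2180850/97 - I*√190/9215 ≈ 22483.0 - 0.0014958*I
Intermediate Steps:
q(u) = 1/(u + √2*√u) (q(u) = 1/(√(2*u) + u) = 1/(√2*√u + u) = 1/(u + √2*√u))
(q(-95) + 23049) + ((6 + 2) + t(10, 7)*82) = (1/(-95 + √2*√(-95)) + 23049) + ((6 + 2) - 7*82) = (1/(-95 + √2*(I*√95)) + 23049) + (8 - 574) = (1/(-95 + I*√190) + 23049) - 566 = (23049 + 1/(-95 + I*√190)) - 566 = 22483 + 1/(-95 + I*√190)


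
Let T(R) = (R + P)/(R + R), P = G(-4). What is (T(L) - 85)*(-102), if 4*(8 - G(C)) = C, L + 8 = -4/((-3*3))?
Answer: 34719/4 ≈ 8679.8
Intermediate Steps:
L = -68/9 (L = -8 - 4/((-3*3)) = -8 - 4/(-9) = -8 - 4*(-⅑) = -8 + 4/9 = -68/9 ≈ -7.5556)
G(C) = 8 - C/4
P = 9 (P = 8 - ¼*(-4) = 8 + 1 = 9)
T(R) = (9 + R)/(2*R) (T(R) = (R + 9)/(R + R) = (9 + R)/((2*R)) = (9 + R)*(1/(2*R)) = (9 + R)/(2*R))
(T(L) - 85)*(-102) = ((9 - 68/9)/(2*(-68/9)) - 85)*(-102) = ((½)*(-9/68)*(13/9) - 85)*(-102) = (-13/136 - 85)*(-102) = -11573/136*(-102) = 34719/4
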